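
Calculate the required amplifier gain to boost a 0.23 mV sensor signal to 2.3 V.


Gain = Vout / Vin (converting to same units).
G = 2.3 V / 0.23 mV
G = 2300.0 mV / 0.23 mV
G = 10000.0

10000.0


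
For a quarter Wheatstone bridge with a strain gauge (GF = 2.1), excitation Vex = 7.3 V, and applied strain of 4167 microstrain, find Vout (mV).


Quarter bridge output: Vout = (GF * epsilon * Vex) / 4.
Vout = (2.1 * 4167e-6 * 7.3) / 4
Vout = 0.06388011 / 4 V
Vout = 0.01597003 V = 15.97 mV

15.97 mV


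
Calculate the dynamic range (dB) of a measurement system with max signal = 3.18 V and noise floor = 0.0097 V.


Dynamic range = 20 * log10(Vmax / Vnoise).
DR = 20 * log10(3.18 / 0.0097)
DR = 20 * log10(327.84)
DR = 50.31 dB

50.31 dB


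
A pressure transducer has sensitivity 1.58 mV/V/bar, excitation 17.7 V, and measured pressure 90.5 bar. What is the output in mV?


Output = sensitivity * Vex * P.
Vout = 1.58 * 17.7 * 90.5
Vout = 27.966 * 90.5
Vout = 2530.92 mV

2530.92 mV


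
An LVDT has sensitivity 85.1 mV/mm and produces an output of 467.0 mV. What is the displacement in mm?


Displacement = Vout / sensitivity.
d = 467.0 / 85.1
d = 5.488 mm

5.488 mm


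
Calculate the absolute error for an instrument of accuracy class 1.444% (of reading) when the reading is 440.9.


Absolute error = (accuracy% / 100) * reading.
Error = (1.444 / 100) * 440.9
Error = 0.01444 * 440.9
Error = 6.3666

6.3666


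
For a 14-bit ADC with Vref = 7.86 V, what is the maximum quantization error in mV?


The maximum quantization error is +/- LSB/2.
LSB = Vref / 2^n = 7.86 / 16384 = 0.00047974 V
Max error = LSB / 2 = 0.00047974 / 2 = 0.00023987 V
Max error = 0.2399 mV

0.2399 mV


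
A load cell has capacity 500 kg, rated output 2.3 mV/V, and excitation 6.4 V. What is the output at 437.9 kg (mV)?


Vout = rated_output * Vex * (load / capacity).
Vout = 2.3 * 6.4 * (437.9 / 500)
Vout = 2.3 * 6.4 * 0.8758
Vout = 12.892 mV

12.892 mV


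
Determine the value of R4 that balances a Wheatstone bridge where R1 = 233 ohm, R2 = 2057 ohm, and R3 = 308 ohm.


At balance: R1*R4 = R2*R3, so R4 = R2*R3/R1.
R4 = 2057 * 308 / 233
R4 = 633556 / 233
R4 = 2719.12 ohm

2719.12 ohm


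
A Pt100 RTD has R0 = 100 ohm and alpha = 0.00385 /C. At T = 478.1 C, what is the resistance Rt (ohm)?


The RTD equation: Rt = R0 * (1 + alpha * T).
Rt = 100 * (1 + 0.00385 * 478.1)
Rt = 100 * (1 + 1.840685)
Rt = 100 * 2.840685
Rt = 284.069 ohm

284.069 ohm


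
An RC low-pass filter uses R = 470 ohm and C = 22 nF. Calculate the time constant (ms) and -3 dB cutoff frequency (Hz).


Time constant: tau = R * C.
tau = 470 * 2.20e-08 = 1.034e-05 s
tau = 0.0103 ms
Cutoff frequency: fc = 1 / (2*pi*R*C).
fc = 1 / (2*pi*1.034e-05) = 15392.16 Hz

tau = 0.0103 ms, fc = 15392.16 Hz


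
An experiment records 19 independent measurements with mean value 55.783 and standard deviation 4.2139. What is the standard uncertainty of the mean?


The standard uncertainty for Type A evaluation is u = s / sqrt(n).
u = 4.2139 / sqrt(19)
u = 4.2139 / 4.3589
u = 0.9667

0.9667


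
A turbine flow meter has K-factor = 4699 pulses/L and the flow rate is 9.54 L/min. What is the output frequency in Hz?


Frequency = K * Q / 60 (converting L/min to L/s).
f = 4699 * 9.54 / 60
f = 44828.46 / 60
f = 747.14 Hz

747.14 Hz


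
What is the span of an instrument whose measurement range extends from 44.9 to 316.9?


Span = upper range - lower range.
Span = 316.9 - (44.9)
Span = 272.0

272.0


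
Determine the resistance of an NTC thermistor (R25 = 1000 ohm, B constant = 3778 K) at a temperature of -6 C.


NTC thermistor equation: Rt = R25 * exp(B * (1/T - 1/T25)).
T in Kelvin: 267.15 K, T25 = 298.15 K
1/T - 1/T25 = 1/267.15 - 1/298.15 = 0.0003892
B * (1/T - 1/T25) = 3778 * 0.0003892 = 1.4704
Rt = 1000 * exp(1.4704) = 4350.9 ohm

4350.9 ohm


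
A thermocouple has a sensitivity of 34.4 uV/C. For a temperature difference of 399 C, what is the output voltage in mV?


The thermocouple output V = sensitivity * dT.
V = 34.4 uV/C * 399 C
V = 13725.6 uV
V = 13.726 mV

13.726 mV


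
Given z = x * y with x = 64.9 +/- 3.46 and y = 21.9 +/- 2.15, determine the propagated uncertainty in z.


For a product z = x*y, the relative uncertainty is:
uz/z = sqrt((ux/x)^2 + (uy/y)^2)
Relative uncertainties: ux/x = 3.46/64.9 = 0.053313
uy/y = 2.15/21.9 = 0.098174
z = 64.9 * 21.9 = 1421.3
uz = 1421.3 * sqrt(0.053313^2 + 0.098174^2) = 158.782

158.782


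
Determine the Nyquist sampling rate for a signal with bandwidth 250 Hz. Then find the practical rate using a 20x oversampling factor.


By Nyquist theorem, fs_min = 2 * fmax.
fs_min = 2 * 250 = 500 Hz
Practical rate = 20 * fs_min = 20 * 500 = 10000 Hz

fs_min = 500 Hz, fs_practical = 10000 Hz


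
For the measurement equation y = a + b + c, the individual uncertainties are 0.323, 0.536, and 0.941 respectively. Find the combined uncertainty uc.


For a sum of independent quantities, uc = sqrt(u1^2 + u2^2 + u3^2).
uc = sqrt(0.323^2 + 0.536^2 + 0.941^2)
uc = sqrt(0.104329 + 0.287296 + 0.885481)
uc = 1.1301

1.1301


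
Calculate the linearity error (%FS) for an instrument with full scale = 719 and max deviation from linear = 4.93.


Linearity error = (max deviation / full scale) * 100%.
Linearity = (4.93 / 719) * 100
Linearity = 0.686 %FS

0.686 %FS


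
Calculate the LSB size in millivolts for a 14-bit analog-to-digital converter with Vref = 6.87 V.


The resolution (LSB) of an ADC is Vref / 2^n.
LSB = 6.87 / 2^14
LSB = 6.87 / 16384
LSB = 0.00041931 V = 0.41931152 mV

0.41931152 mV


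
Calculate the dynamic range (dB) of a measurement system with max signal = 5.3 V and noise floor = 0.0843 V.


Dynamic range = 20 * log10(Vmax / Vnoise).
DR = 20 * log10(5.3 / 0.0843)
DR = 20 * log10(62.87)
DR = 35.97 dB

35.97 dB


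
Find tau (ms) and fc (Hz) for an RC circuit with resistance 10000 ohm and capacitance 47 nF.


Time constant: tau = R * C.
tau = 10000 * 4.70e-08 = 0.00047 s
tau = 0.47 ms
Cutoff frequency: fc = 1 / (2*pi*R*C).
fc = 1 / (2*pi*0.00047) = 338.63 Hz

tau = 0.47 ms, fc = 338.63 Hz


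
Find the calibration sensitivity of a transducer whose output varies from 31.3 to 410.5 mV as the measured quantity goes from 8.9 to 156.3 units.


Sensitivity = (y2 - y1) / (x2 - x1).
S = (410.5 - 31.3) / (156.3 - 8.9)
S = 379.2 / 147.4
S = 2.5726 mV/unit

2.5726 mV/unit


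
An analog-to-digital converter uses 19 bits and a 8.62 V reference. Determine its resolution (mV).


The resolution (LSB) of an ADC is Vref / 2^n.
LSB = 8.62 / 2^19
LSB = 8.62 / 524288
LSB = 1.644e-05 V = 0.01644135 mV

0.01644135 mV


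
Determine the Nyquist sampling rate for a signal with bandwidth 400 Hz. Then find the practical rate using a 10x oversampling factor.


By Nyquist theorem, fs_min = 2 * fmax.
fs_min = 2 * 400 = 800 Hz
Practical rate = 10 * fs_min = 10 * 800 = 8000 Hz

fs_min = 800 Hz, fs_practical = 8000 Hz


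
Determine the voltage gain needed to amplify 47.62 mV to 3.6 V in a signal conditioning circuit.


Gain = Vout / Vin (converting to same units).
G = 3.6 V / 47.62 mV
G = 3600.0 mV / 47.62 mV
G = 75.6

75.6


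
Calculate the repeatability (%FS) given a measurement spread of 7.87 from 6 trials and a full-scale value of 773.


Repeatability = (spread / full scale) * 100%.
R = (7.87 / 773) * 100
R = 1.018 %FS

1.018 %FS


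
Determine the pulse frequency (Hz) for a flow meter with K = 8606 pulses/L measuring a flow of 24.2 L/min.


Frequency = K * Q / 60 (converting L/min to L/s).
f = 8606 * 24.2 / 60
f = 208265.2 / 60
f = 3471.09 Hz

3471.09 Hz


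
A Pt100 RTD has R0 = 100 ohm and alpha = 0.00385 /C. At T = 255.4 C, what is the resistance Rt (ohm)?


The RTD equation: Rt = R0 * (1 + alpha * T).
Rt = 100 * (1 + 0.00385 * 255.4)
Rt = 100 * (1 + 0.98329)
Rt = 100 * 1.98329
Rt = 198.329 ohm

198.329 ohm


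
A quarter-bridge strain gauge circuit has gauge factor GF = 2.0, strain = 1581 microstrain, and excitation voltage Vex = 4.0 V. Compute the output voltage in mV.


Quarter bridge output: Vout = (GF * epsilon * Vex) / 4.
Vout = (2.0 * 1581e-6 * 4.0) / 4
Vout = 0.012648 / 4 V
Vout = 0.003162 V = 3.162 mV

3.162 mV


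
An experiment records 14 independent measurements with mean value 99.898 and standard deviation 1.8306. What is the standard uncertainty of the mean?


The standard uncertainty for Type A evaluation is u = s / sqrt(n).
u = 1.8306 / sqrt(14)
u = 1.8306 / 3.7417
u = 0.4892

0.4892


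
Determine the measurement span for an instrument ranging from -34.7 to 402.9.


Span = upper range - lower range.
Span = 402.9 - (-34.7)
Span = 437.6

437.6


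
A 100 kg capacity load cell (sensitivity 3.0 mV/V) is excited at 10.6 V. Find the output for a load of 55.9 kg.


Vout = rated_output * Vex * (load / capacity).
Vout = 3.0 * 10.6 * (55.9 / 100)
Vout = 3.0 * 10.6 * 0.559
Vout = 17.776 mV

17.776 mV


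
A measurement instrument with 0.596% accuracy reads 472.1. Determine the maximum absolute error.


Absolute error = (accuracy% / 100) * reading.
Error = (0.596 / 100) * 472.1
Error = 0.00596 * 472.1
Error = 2.8137

2.8137


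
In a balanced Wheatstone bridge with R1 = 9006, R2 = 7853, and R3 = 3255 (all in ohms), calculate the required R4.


At balance: R1*R4 = R2*R3, so R4 = R2*R3/R1.
R4 = 7853 * 3255 / 9006
R4 = 25561515 / 9006
R4 = 2838.28 ohm

2838.28 ohm


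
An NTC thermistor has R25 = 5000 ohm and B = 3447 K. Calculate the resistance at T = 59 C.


NTC thermistor equation: Rt = R25 * exp(B * (1/T - 1/T25)).
T in Kelvin: 332.15 K, T25 = 298.15 K
1/T - 1/T25 = 1/332.15 - 1/298.15 = -0.00034333
B * (1/T - 1/T25) = 3447 * -0.00034333 = -1.1835
Rt = 5000 * exp(-1.1835) = 1531.1 ohm

1531.1 ohm


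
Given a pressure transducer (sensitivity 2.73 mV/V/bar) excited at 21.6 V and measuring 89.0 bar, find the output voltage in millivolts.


Output = sensitivity * Vex * P.
Vout = 2.73 * 21.6 * 89.0
Vout = 58.968 * 89.0
Vout = 5248.15 mV

5248.15 mV


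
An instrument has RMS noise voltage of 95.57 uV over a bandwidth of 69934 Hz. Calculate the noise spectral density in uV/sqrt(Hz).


Noise spectral density = Vrms / sqrt(BW).
NSD = 95.57 / sqrt(69934)
NSD = 95.57 / 264.4504
NSD = 0.3614 uV/sqrt(Hz)

0.3614 uV/sqrt(Hz)


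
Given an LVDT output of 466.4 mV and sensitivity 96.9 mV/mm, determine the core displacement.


Displacement = Vout / sensitivity.
d = 466.4 / 96.9
d = 4.813 mm

4.813 mm


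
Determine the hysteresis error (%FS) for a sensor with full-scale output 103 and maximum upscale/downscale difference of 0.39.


Hysteresis = (max difference / full scale) * 100%.
H = (0.39 / 103) * 100
H = 0.379 %FS

0.379 %FS


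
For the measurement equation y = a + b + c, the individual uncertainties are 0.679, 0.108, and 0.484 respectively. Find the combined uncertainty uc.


For a sum of independent quantities, uc = sqrt(u1^2 + u2^2 + u3^2).
uc = sqrt(0.679^2 + 0.108^2 + 0.484^2)
uc = sqrt(0.461041 + 0.011664 + 0.234256)
uc = 0.8408

0.8408


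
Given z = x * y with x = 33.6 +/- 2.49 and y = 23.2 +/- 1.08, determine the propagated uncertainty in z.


For a product z = x*y, the relative uncertainty is:
uz/z = sqrt((ux/x)^2 + (uy/y)^2)
Relative uncertainties: ux/x = 2.49/33.6 = 0.074107
uy/y = 1.08/23.2 = 0.046552
z = 33.6 * 23.2 = 779.5
uz = 779.5 * sqrt(0.074107^2 + 0.046552^2) = 68.22

68.22


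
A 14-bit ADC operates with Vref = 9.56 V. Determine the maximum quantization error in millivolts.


The maximum quantization error is +/- LSB/2.
LSB = Vref / 2^n = 9.56 / 16384 = 0.0005835 V
Max error = LSB / 2 = 0.0005835 / 2 = 0.00029175 V
Max error = 0.2917 mV

0.2917 mV


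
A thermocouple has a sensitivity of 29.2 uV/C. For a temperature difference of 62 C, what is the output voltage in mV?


The thermocouple output V = sensitivity * dT.
V = 29.2 uV/C * 62 C
V = 1810.4 uV
V = 1.81 mV

1.81 mV


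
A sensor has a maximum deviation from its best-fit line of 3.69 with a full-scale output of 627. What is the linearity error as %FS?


Linearity error = (max deviation / full scale) * 100%.
Linearity = (3.69 / 627) * 100
Linearity = 0.589 %FS

0.589 %FS


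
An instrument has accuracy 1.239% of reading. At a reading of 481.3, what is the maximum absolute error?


Absolute error = (accuracy% / 100) * reading.
Error = (1.239 / 100) * 481.3
Error = 0.01239 * 481.3
Error = 5.9633

5.9633


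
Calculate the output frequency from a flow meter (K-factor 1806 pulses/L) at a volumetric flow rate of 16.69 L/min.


Frequency = K * Q / 60 (converting L/min to L/s).
f = 1806 * 16.69 / 60
f = 30142.14 / 60
f = 502.37 Hz

502.37 Hz


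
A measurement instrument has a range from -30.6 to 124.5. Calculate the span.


Span = upper range - lower range.
Span = 124.5 - (-30.6)
Span = 155.1

155.1


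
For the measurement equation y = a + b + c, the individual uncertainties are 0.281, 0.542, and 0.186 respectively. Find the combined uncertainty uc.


For a sum of independent quantities, uc = sqrt(u1^2 + u2^2 + u3^2).
uc = sqrt(0.281^2 + 0.542^2 + 0.186^2)
uc = sqrt(0.078961 + 0.293764 + 0.034596)
uc = 0.6382

0.6382


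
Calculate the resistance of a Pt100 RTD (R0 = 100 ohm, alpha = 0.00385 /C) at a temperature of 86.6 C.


The RTD equation: Rt = R0 * (1 + alpha * T).
Rt = 100 * (1 + 0.00385 * 86.6)
Rt = 100 * (1 + 0.33341)
Rt = 100 * 1.33341
Rt = 133.341 ohm

133.341 ohm


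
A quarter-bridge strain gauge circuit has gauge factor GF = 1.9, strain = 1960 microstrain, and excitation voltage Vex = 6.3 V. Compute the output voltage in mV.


Quarter bridge output: Vout = (GF * epsilon * Vex) / 4.
Vout = (1.9 * 1960e-6 * 6.3) / 4
Vout = 0.0234612 / 4 V
Vout = 0.0058653 V = 5.8653 mV

5.8653 mV


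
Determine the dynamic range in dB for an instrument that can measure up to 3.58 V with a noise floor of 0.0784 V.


Dynamic range = 20 * log10(Vmax / Vnoise).
DR = 20 * log10(3.58 / 0.0784)
DR = 20 * log10(45.66)
DR = 33.19 dB

33.19 dB


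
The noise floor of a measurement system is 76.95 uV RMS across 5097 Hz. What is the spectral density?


Noise spectral density = Vrms / sqrt(BW).
NSD = 76.95 / sqrt(5097)
NSD = 76.95 / 71.3933
NSD = 1.0778 uV/sqrt(Hz)

1.0778 uV/sqrt(Hz)


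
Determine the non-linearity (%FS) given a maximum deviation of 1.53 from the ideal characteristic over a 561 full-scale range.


Linearity error = (max deviation / full scale) * 100%.
Linearity = (1.53 / 561) * 100
Linearity = 0.273 %FS

0.273 %FS


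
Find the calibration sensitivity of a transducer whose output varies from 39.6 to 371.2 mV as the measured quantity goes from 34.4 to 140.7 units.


Sensitivity = (y2 - y1) / (x2 - x1).
S = (371.2 - 39.6) / (140.7 - 34.4)
S = 331.6 / 106.3
S = 3.1195 mV/unit

3.1195 mV/unit


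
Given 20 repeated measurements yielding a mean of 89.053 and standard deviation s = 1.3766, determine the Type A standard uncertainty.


The standard uncertainty for Type A evaluation is u = s / sqrt(n).
u = 1.3766 / sqrt(20)
u = 1.3766 / 4.4721
u = 0.3078

0.3078


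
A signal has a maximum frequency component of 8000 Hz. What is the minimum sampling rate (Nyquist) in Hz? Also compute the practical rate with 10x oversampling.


By Nyquist theorem, fs_min = 2 * fmax.
fs_min = 2 * 8000 = 16000 Hz
Practical rate = 10 * fs_min = 10 * 16000 = 160000 Hz

fs_min = 16000 Hz, fs_practical = 160000 Hz


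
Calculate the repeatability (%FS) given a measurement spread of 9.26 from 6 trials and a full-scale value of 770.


Repeatability = (spread / full scale) * 100%.
R = (9.26 / 770) * 100
R = 1.203 %FS

1.203 %FS


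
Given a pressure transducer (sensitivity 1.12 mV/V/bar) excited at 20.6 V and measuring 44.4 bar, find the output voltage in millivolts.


Output = sensitivity * Vex * P.
Vout = 1.12 * 20.6 * 44.4
Vout = 23.072 * 44.4
Vout = 1024.4 mV

1024.4 mV


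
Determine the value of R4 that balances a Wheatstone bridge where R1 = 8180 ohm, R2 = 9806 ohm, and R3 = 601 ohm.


At balance: R1*R4 = R2*R3, so R4 = R2*R3/R1.
R4 = 9806 * 601 / 8180
R4 = 5893406 / 8180
R4 = 720.47 ohm

720.47 ohm


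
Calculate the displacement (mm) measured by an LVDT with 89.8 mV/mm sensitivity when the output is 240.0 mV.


Displacement = Vout / sensitivity.
d = 240.0 / 89.8
d = 2.673 mm

2.673 mm


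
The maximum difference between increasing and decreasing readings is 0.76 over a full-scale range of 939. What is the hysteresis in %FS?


Hysteresis = (max difference / full scale) * 100%.
H = (0.76 / 939) * 100
H = 0.081 %FS

0.081 %FS


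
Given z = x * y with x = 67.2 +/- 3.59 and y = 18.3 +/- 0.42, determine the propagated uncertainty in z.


For a product z = x*y, the relative uncertainty is:
uz/z = sqrt((ux/x)^2 + (uy/y)^2)
Relative uncertainties: ux/x = 3.59/67.2 = 0.053423
uy/y = 0.42/18.3 = 0.022951
z = 67.2 * 18.3 = 1229.8
uz = 1229.8 * sqrt(0.053423^2 + 0.022951^2) = 71.503

71.503


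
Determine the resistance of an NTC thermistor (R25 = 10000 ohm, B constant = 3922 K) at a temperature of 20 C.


NTC thermistor equation: Rt = R25 * exp(B * (1/T - 1/T25)).
T in Kelvin: 293.15 K, T25 = 298.15 K
1/T - 1/T25 = 1/293.15 - 1/298.15 = 5.721e-05
B * (1/T - 1/T25) = 3922 * 5.721e-05 = 0.2244
Rt = 10000 * exp(0.2244) = 12515.3 ohm

12515.3 ohm


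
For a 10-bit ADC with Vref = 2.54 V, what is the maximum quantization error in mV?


The maximum quantization error is +/- LSB/2.
LSB = Vref / 2^n = 2.54 / 1024 = 0.00248047 V
Max error = LSB / 2 = 0.00248047 / 2 = 0.00124023 V
Max error = 1.2402 mV

1.2402 mV


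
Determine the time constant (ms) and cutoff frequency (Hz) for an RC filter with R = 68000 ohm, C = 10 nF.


Time constant: tau = R * C.
tau = 68000 * 1.00e-08 = 0.00068 s
tau = 0.68 ms
Cutoff frequency: fc = 1 / (2*pi*R*C).
fc = 1 / (2*pi*0.00068) = 234.05 Hz

tau = 0.68 ms, fc = 234.05 Hz


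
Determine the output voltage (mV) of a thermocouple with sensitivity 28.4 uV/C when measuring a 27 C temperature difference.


The thermocouple output V = sensitivity * dT.
V = 28.4 uV/C * 27 C
V = 766.8 uV
V = 0.767 mV

0.767 mV


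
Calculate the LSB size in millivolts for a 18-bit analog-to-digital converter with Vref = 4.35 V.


The resolution (LSB) of an ADC is Vref / 2^n.
LSB = 4.35 / 2^18
LSB = 4.35 / 262144
LSB = 1.659e-05 V = 0.01659393 mV

0.01659393 mV


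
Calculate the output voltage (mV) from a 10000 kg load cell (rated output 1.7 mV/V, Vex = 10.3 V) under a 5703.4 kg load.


Vout = rated_output * Vex * (load / capacity).
Vout = 1.7 * 10.3 * (5703.4 / 10000)
Vout = 1.7 * 10.3 * 0.57034
Vout = 9.987 mV

9.987 mV


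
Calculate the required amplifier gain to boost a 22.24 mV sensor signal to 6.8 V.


Gain = Vout / Vin (converting to same units).
G = 6.8 V / 22.24 mV
G = 6800.0 mV / 22.24 mV
G = 305.76

305.76


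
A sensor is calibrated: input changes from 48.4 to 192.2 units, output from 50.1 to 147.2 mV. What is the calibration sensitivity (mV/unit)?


Sensitivity = (y2 - y1) / (x2 - x1).
S = (147.2 - 50.1) / (192.2 - 48.4)
S = 97.1 / 143.8
S = 0.6752 mV/unit

0.6752 mV/unit


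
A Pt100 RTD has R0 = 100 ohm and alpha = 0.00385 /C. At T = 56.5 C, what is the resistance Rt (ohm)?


The RTD equation: Rt = R0 * (1 + alpha * T).
Rt = 100 * (1 + 0.00385 * 56.5)
Rt = 100 * (1 + 0.217525)
Rt = 100 * 1.217525
Rt = 121.752 ohm

121.752 ohm


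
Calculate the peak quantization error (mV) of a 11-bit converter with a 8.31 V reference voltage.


The maximum quantization error is +/- LSB/2.
LSB = Vref / 2^n = 8.31 / 2048 = 0.00405762 V
Max error = LSB / 2 = 0.00405762 / 2 = 0.00202881 V
Max error = 2.0288 mV

2.0288 mV


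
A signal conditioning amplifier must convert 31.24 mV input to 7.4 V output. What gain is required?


Gain = Vout / Vin (converting to same units).
G = 7.4 V / 31.24 mV
G = 7400.0 mV / 31.24 mV
G = 236.88

236.88


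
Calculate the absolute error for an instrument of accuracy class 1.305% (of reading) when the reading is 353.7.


Absolute error = (accuracy% / 100) * reading.
Error = (1.305 / 100) * 353.7
Error = 0.01305 * 353.7
Error = 4.6158

4.6158


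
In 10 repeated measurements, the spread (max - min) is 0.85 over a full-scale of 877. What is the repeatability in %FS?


Repeatability = (spread / full scale) * 100%.
R = (0.85 / 877) * 100
R = 0.097 %FS

0.097 %FS


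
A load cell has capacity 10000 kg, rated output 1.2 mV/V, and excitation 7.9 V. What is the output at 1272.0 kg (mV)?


Vout = rated_output * Vex * (load / capacity).
Vout = 1.2 * 7.9 * (1272.0 / 10000)
Vout = 1.2 * 7.9 * 0.1272
Vout = 1.206 mV

1.206 mV


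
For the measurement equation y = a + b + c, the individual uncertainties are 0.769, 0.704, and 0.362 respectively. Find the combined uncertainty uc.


For a sum of independent quantities, uc = sqrt(u1^2 + u2^2 + u3^2).
uc = sqrt(0.769^2 + 0.704^2 + 0.362^2)
uc = sqrt(0.591361 + 0.495616 + 0.131044)
uc = 1.1036

1.1036


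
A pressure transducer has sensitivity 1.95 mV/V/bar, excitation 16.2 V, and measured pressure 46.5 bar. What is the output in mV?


Output = sensitivity * Vex * P.
Vout = 1.95 * 16.2 * 46.5
Vout = 31.59 * 46.5
Vout = 1468.93 mV

1468.93 mV


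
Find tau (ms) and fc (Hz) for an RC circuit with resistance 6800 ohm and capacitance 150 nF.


Time constant: tau = R * C.
tau = 6800 * 1.50e-07 = 0.00102 s
tau = 1.02 ms
Cutoff frequency: fc = 1 / (2*pi*R*C).
fc = 1 / (2*pi*0.00102) = 156.03 Hz

tau = 1.02 ms, fc = 156.03 Hz


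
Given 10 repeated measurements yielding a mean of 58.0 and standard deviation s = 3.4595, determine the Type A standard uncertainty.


The standard uncertainty for Type A evaluation is u = s / sqrt(n).
u = 3.4595 / sqrt(10)
u = 3.4595 / 3.1623
u = 1.094

1.094


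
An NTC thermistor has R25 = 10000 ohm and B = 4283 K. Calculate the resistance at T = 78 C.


NTC thermistor equation: Rt = R25 * exp(B * (1/T - 1/T25)).
T in Kelvin: 351.15 K, T25 = 298.15 K
1/T - 1/T25 = 1/351.15 - 1/298.15 = -0.00050623
B * (1/T - 1/T25) = 4283 * -0.00050623 = -2.1682
Rt = 10000 * exp(-2.1682) = 1143.8 ohm

1143.8 ohm


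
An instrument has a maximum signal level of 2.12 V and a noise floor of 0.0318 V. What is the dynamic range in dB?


Dynamic range = 20 * log10(Vmax / Vnoise).
DR = 20 * log10(2.12 / 0.0318)
DR = 20 * log10(66.67)
DR = 36.48 dB

36.48 dB


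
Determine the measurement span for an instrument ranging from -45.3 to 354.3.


Span = upper range - lower range.
Span = 354.3 - (-45.3)
Span = 399.6

399.6


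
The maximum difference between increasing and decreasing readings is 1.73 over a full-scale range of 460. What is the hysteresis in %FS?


Hysteresis = (max difference / full scale) * 100%.
H = (1.73 / 460) * 100
H = 0.376 %FS

0.376 %FS


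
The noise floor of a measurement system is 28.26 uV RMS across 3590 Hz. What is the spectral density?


Noise spectral density = Vrms / sqrt(BW).
NSD = 28.26 / sqrt(3590)
NSD = 28.26 / 59.9166
NSD = 0.4717 uV/sqrt(Hz)

0.4717 uV/sqrt(Hz)


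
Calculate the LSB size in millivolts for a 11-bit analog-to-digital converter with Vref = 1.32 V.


The resolution (LSB) of an ADC is Vref / 2^n.
LSB = 1.32 / 2^11
LSB = 1.32 / 2048
LSB = 0.00064453 V = 0.64453125 mV

0.64453125 mV


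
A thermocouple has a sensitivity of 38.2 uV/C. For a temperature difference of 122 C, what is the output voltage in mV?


The thermocouple output V = sensitivity * dT.
V = 38.2 uV/C * 122 C
V = 4660.4 uV
V = 4.66 mV

4.66 mV


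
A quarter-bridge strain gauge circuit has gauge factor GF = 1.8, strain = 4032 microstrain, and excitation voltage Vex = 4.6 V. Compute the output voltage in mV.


Quarter bridge output: Vout = (GF * epsilon * Vex) / 4.
Vout = (1.8 * 4032e-6 * 4.6) / 4
Vout = 0.03338496 / 4 V
Vout = 0.00834624 V = 8.3462 mV

8.3462 mV


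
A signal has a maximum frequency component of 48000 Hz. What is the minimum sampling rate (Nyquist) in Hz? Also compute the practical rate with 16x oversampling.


By Nyquist theorem, fs_min = 2 * fmax.
fs_min = 2 * 48000 = 96000 Hz
Practical rate = 16 * fs_min = 16 * 96000 = 1536000 Hz

fs_min = 96000 Hz, fs_practical = 1536000 Hz


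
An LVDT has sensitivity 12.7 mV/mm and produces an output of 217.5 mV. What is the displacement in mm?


Displacement = Vout / sensitivity.
d = 217.5 / 12.7
d = 17.126 mm

17.126 mm


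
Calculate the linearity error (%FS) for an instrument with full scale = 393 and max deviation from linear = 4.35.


Linearity error = (max deviation / full scale) * 100%.
Linearity = (4.35 / 393) * 100
Linearity = 1.107 %FS

1.107 %FS


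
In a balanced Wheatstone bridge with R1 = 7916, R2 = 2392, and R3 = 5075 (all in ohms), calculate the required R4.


At balance: R1*R4 = R2*R3, so R4 = R2*R3/R1.
R4 = 2392 * 5075 / 7916
R4 = 12139400 / 7916
R4 = 1533.53 ohm

1533.53 ohm


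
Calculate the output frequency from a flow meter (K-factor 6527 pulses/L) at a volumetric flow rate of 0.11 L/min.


Frequency = K * Q / 60 (converting L/min to L/s).
f = 6527 * 0.11 / 60
f = 717.97 / 60
f = 11.97 Hz

11.97 Hz


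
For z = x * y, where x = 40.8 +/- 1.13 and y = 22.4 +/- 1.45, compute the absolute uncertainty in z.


For a product z = x*y, the relative uncertainty is:
uz/z = sqrt((ux/x)^2 + (uy/y)^2)
Relative uncertainties: ux/x = 1.13/40.8 = 0.027696
uy/y = 1.45/22.4 = 0.064732
z = 40.8 * 22.4 = 913.9
uz = 913.9 * sqrt(0.027696^2 + 0.064732^2) = 64.348

64.348


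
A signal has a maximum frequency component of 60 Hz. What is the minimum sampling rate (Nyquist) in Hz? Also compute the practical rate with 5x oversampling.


By Nyquist theorem, fs_min = 2 * fmax.
fs_min = 2 * 60 = 120 Hz
Practical rate = 5 * fs_min = 5 * 120 = 600 Hz

fs_min = 120 Hz, fs_practical = 600 Hz


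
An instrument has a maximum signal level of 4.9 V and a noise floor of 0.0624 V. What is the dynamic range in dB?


Dynamic range = 20 * log10(Vmax / Vnoise).
DR = 20 * log10(4.9 / 0.0624)
DR = 20 * log10(78.53)
DR = 37.9 dB

37.9 dB


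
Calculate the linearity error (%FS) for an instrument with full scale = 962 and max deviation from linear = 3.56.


Linearity error = (max deviation / full scale) * 100%.
Linearity = (3.56 / 962) * 100
Linearity = 0.37 %FS

0.37 %FS


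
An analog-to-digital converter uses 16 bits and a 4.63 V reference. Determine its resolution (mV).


The resolution (LSB) of an ADC is Vref / 2^n.
LSB = 4.63 / 2^16
LSB = 4.63 / 65536
LSB = 7.065e-05 V = 0.07064819 mV

0.07064819 mV


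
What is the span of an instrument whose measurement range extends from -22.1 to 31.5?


Span = upper range - lower range.
Span = 31.5 - (-22.1)
Span = 53.6

53.6


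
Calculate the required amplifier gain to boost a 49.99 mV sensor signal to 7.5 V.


Gain = Vout / Vin (converting to same units).
G = 7.5 V / 49.99 mV
G = 7500.0 mV / 49.99 mV
G = 150.03

150.03


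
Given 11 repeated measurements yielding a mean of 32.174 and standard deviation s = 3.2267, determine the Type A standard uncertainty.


The standard uncertainty for Type A evaluation is u = s / sqrt(n).
u = 3.2267 / sqrt(11)
u = 3.2267 / 3.3166
u = 0.9729

0.9729


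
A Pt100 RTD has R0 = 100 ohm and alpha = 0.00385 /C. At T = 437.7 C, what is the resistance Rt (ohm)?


The RTD equation: Rt = R0 * (1 + alpha * T).
Rt = 100 * (1 + 0.00385 * 437.7)
Rt = 100 * (1 + 1.685145)
Rt = 100 * 2.685145
Rt = 268.515 ohm

268.515 ohm


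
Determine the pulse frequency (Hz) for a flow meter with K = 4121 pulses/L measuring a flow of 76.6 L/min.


Frequency = K * Q / 60 (converting L/min to L/s).
f = 4121 * 76.6 / 60
f = 315668.6 / 60
f = 5261.14 Hz

5261.14 Hz


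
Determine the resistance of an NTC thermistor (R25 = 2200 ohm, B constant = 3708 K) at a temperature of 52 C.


NTC thermistor equation: Rt = R25 * exp(B * (1/T - 1/T25)).
T in Kelvin: 325.15 K, T25 = 298.15 K
1/T - 1/T25 = 1/325.15 - 1/298.15 = -0.00027851
B * (1/T - 1/T25) = 3708 * -0.00027851 = -1.0327
Rt = 2200 * exp(-1.0327) = 783.3 ohm

783.3 ohm


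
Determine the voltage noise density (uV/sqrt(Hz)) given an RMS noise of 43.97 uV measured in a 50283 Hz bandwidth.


Noise spectral density = Vrms / sqrt(BW).
NSD = 43.97 / sqrt(50283)
NSD = 43.97 / 224.2387
NSD = 0.1961 uV/sqrt(Hz)

0.1961 uV/sqrt(Hz)


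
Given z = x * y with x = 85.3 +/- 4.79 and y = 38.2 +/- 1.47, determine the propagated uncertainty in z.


For a product z = x*y, the relative uncertainty is:
uz/z = sqrt((ux/x)^2 + (uy/y)^2)
Relative uncertainties: ux/x = 4.79/85.3 = 0.056155
uy/y = 1.47/38.2 = 0.038482
z = 85.3 * 38.2 = 3258.5
uz = 3258.5 * sqrt(0.056155^2 + 0.038482^2) = 221.819

221.819


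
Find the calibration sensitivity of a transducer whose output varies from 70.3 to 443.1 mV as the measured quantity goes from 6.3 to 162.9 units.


Sensitivity = (y2 - y1) / (x2 - x1).
S = (443.1 - 70.3) / (162.9 - 6.3)
S = 372.8 / 156.6
S = 2.3806 mV/unit

2.3806 mV/unit


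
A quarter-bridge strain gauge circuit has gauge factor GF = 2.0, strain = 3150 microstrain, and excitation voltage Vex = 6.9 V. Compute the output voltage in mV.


Quarter bridge output: Vout = (GF * epsilon * Vex) / 4.
Vout = (2.0 * 3150e-6 * 6.9) / 4
Vout = 0.04347 / 4 V
Vout = 0.0108675 V = 10.8675 mV

10.8675 mV


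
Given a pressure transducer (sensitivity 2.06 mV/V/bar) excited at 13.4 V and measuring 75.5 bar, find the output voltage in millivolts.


Output = sensitivity * Vex * P.
Vout = 2.06 * 13.4 * 75.5
Vout = 27.604 * 75.5
Vout = 2084.1 mV

2084.1 mV


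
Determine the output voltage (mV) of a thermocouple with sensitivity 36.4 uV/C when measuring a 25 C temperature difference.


The thermocouple output V = sensitivity * dT.
V = 36.4 uV/C * 25 C
V = 910.0 uV
V = 0.91 mV

0.91 mV


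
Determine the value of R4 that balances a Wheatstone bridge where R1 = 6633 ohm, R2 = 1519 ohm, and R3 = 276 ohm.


At balance: R1*R4 = R2*R3, so R4 = R2*R3/R1.
R4 = 1519 * 276 / 6633
R4 = 419244 / 6633
R4 = 63.21 ohm

63.21 ohm


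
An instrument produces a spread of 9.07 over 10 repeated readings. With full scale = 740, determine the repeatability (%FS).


Repeatability = (spread / full scale) * 100%.
R = (9.07 / 740) * 100
R = 1.226 %FS

1.226 %FS


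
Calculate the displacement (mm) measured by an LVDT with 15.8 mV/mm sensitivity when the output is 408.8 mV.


Displacement = Vout / sensitivity.
d = 408.8 / 15.8
d = 25.873 mm

25.873 mm


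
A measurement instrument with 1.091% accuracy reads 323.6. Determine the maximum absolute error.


Absolute error = (accuracy% / 100) * reading.
Error = (1.091 / 100) * 323.6
Error = 0.01091 * 323.6
Error = 3.5305

3.5305


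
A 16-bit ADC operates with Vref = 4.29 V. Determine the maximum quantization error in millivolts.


The maximum quantization error is +/- LSB/2.
LSB = Vref / 2^n = 4.29 / 65536 = 6.546e-05 V
Max error = LSB / 2 = 6.546e-05 / 2 = 3.273e-05 V
Max error = 0.0327 mV

0.0327 mV


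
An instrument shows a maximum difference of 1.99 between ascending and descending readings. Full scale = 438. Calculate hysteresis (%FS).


Hysteresis = (max difference / full scale) * 100%.
H = (1.99 / 438) * 100
H = 0.454 %FS

0.454 %FS


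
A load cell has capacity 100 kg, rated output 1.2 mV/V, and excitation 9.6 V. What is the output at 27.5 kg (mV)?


Vout = rated_output * Vex * (load / capacity).
Vout = 1.2 * 9.6 * (27.5 / 100)
Vout = 1.2 * 9.6 * 0.275
Vout = 3.168 mV

3.168 mV


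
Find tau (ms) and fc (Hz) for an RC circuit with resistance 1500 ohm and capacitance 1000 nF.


Time constant: tau = R * C.
tau = 1500 * 1.00e-06 = 0.0015 s
tau = 1.5 ms
Cutoff frequency: fc = 1 / (2*pi*R*C).
fc = 1 / (2*pi*0.0015) = 106.1 Hz

tau = 1.5 ms, fc = 106.1 Hz


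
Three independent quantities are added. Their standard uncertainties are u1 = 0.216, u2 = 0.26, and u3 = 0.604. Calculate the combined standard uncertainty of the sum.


For a sum of independent quantities, uc = sqrt(u1^2 + u2^2 + u3^2).
uc = sqrt(0.216^2 + 0.26^2 + 0.604^2)
uc = sqrt(0.046656 + 0.0676 + 0.364816)
uc = 0.6922

0.6922


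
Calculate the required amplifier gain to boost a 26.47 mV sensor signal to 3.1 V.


Gain = Vout / Vin (converting to same units).
G = 3.1 V / 26.47 mV
G = 3100.0 mV / 26.47 mV
G = 117.11

117.11


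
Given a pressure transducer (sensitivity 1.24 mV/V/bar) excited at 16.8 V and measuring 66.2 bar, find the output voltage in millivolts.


Output = sensitivity * Vex * P.
Vout = 1.24 * 16.8 * 66.2
Vout = 20.832 * 66.2
Vout = 1379.08 mV

1379.08 mV


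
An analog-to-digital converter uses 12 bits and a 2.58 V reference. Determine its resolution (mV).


The resolution (LSB) of an ADC is Vref / 2^n.
LSB = 2.58 / 2^12
LSB = 2.58 / 4096
LSB = 0.00062988 V = 0.62988281 mV

0.62988281 mV


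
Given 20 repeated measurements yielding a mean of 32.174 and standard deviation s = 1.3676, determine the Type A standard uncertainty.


The standard uncertainty for Type A evaluation is u = s / sqrt(n).
u = 1.3676 / sqrt(20)
u = 1.3676 / 4.4721
u = 0.3058

0.3058


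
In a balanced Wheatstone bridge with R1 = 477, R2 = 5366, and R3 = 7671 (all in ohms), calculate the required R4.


At balance: R1*R4 = R2*R3, so R4 = R2*R3/R1.
R4 = 5366 * 7671 / 477
R4 = 41162586 / 477
R4 = 86294.73 ohm

86294.73 ohm


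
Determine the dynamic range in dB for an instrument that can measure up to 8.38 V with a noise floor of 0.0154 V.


Dynamic range = 20 * log10(Vmax / Vnoise).
DR = 20 * log10(8.38 / 0.0154)
DR = 20 * log10(544.16)
DR = 54.71 dB

54.71 dB


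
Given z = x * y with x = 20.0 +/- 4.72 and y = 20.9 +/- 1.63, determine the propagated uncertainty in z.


For a product z = x*y, the relative uncertainty is:
uz/z = sqrt((ux/x)^2 + (uy/y)^2)
Relative uncertainties: ux/x = 4.72/20.0 = 0.236
uy/y = 1.63/20.9 = 0.07799
z = 20.0 * 20.9 = 418.0
uz = 418.0 * sqrt(0.236^2 + 0.07799^2) = 103.895

103.895


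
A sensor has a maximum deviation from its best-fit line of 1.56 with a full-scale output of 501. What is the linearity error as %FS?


Linearity error = (max deviation / full scale) * 100%.
Linearity = (1.56 / 501) * 100
Linearity = 0.311 %FS

0.311 %FS


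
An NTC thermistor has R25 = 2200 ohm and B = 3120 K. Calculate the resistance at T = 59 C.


NTC thermistor equation: Rt = R25 * exp(B * (1/T - 1/T25)).
T in Kelvin: 332.15 K, T25 = 298.15 K
1/T - 1/T25 = 1/332.15 - 1/298.15 = -0.00034333
B * (1/T - 1/T25) = 3120 * -0.00034333 = -1.0712
Rt = 2200 * exp(-1.0712) = 753.7 ohm

753.7 ohm


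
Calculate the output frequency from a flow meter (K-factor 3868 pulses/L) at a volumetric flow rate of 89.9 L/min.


Frequency = K * Q / 60 (converting L/min to L/s).
f = 3868 * 89.9 / 60
f = 347733.2 / 60
f = 5795.55 Hz

5795.55 Hz


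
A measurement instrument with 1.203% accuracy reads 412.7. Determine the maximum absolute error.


Absolute error = (accuracy% / 100) * reading.
Error = (1.203 / 100) * 412.7
Error = 0.01203 * 412.7
Error = 4.9648

4.9648


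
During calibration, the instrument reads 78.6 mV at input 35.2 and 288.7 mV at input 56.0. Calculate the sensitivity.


Sensitivity = (y2 - y1) / (x2 - x1).
S = (288.7 - 78.6) / (56.0 - 35.2)
S = 210.1 / 20.8
S = 10.101 mV/unit

10.101 mV/unit


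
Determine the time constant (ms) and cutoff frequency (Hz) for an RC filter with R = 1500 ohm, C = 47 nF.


Time constant: tau = R * C.
tau = 1500 * 4.70e-08 = 7.05e-05 s
tau = 0.0705 ms
Cutoff frequency: fc = 1 / (2*pi*R*C).
fc = 1 / (2*pi*7.05e-05) = 2257.52 Hz

tau = 0.0705 ms, fc = 2257.52 Hz


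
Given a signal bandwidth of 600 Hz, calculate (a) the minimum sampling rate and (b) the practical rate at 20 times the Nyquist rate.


By Nyquist theorem, fs_min = 2 * fmax.
fs_min = 2 * 600 = 1200 Hz
Practical rate = 20 * fs_min = 20 * 1200 = 24000 Hz

fs_min = 1200 Hz, fs_practical = 24000 Hz


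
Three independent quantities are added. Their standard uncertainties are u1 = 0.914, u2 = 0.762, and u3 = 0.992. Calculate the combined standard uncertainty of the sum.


For a sum of independent quantities, uc = sqrt(u1^2 + u2^2 + u3^2).
uc = sqrt(0.914^2 + 0.762^2 + 0.992^2)
uc = sqrt(0.835396 + 0.580644 + 0.984064)
uc = 1.5492

1.5492


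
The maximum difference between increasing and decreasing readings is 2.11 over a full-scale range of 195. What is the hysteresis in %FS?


Hysteresis = (max difference / full scale) * 100%.
H = (2.11 / 195) * 100
H = 1.082 %FS

1.082 %FS


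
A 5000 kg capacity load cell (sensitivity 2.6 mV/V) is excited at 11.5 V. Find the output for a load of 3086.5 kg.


Vout = rated_output * Vex * (load / capacity).
Vout = 2.6 * 11.5 * (3086.5 / 5000)
Vout = 2.6 * 11.5 * 0.6173
Vout = 18.457 mV

18.457 mV


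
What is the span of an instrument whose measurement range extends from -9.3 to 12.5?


Span = upper range - lower range.
Span = 12.5 - (-9.3)
Span = 21.8

21.8


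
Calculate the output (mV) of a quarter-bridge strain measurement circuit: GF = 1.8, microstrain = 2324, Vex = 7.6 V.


Quarter bridge output: Vout = (GF * epsilon * Vex) / 4.
Vout = (1.8 * 2324e-6 * 7.6) / 4
Vout = 0.03179232 / 4 V
Vout = 0.00794808 V = 7.9481 mV

7.9481 mV


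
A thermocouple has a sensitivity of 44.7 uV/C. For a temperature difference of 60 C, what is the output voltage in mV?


The thermocouple output V = sensitivity * dT.
V = 44.7 uV/C * 60 C
V = 2682.0 uV
V = 2.682 mV

2.682 mV


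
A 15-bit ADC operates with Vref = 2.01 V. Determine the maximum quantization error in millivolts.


The maximum quantization error is +/- LSB/2.
LSB = Vref / 2^n = 2.01 / 32768 = 6.134e-05 V
Max error = LSB / 2 = 6.134e-05 / 2 = 3.067e-05 V
Max error = 0.0307 mV

0.0307 mV


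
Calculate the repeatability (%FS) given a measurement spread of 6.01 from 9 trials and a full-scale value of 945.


Repeatability = (spread / full scale) * 100%.
R = (6.01 / 945) * 100
R = 0.636 %FS

0.636 %FS


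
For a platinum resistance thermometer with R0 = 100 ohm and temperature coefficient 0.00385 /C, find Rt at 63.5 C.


The RTD equation: Rt = R0 * (1 + alpha * T).
Rt = 100 * (1 + 0.00385 * 63.5)
Rt = 100 * (1 + 0.244475)
Rt = 100 * 1.244475
Rt = 124.448 ohm

124.448 ohm


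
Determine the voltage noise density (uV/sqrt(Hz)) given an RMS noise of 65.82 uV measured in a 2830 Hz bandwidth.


Noise spectral density = Vrms / sqrt(BW).
NSD = 65.82 / sqrt(2830)
NSD = 65.82 / 53.1977
NSD = 1.2373 uV/sqrt(Hz)

1.2373 uV/sqrt(Hz)


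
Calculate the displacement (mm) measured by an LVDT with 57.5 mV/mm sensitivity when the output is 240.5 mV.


Displacement = Vout / sensitivity.
d = 240.5 / 57.5
d = 4.183 mm

4.183 mm


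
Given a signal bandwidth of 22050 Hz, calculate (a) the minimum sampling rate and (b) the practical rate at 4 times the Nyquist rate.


By Nyquist theorem, fs_min = 2 * fmax.
fs_min = 2 * 22050 = 44100 Hz
Practical rate = 4 * fs_min = 4 * 44100 = 176400 Hz

fs_min = 44100 Hz, fs_practical = 176400 Hz


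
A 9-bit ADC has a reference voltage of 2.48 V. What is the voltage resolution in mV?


The resolution (LSB) of an ADC is Vref / 2^n.
LSB = 2.48 / 2^9
LSB = 2.48 / 512
LSB = 0.00484375 V = 4.84375 mV

4.84375 mV


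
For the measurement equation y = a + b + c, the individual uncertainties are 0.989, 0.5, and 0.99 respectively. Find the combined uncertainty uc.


For a sum of independent quantities, uc = sqrt(u1^2 + u2^2 + u3^2).
uc = sqrt(0.989^2 + 0.5^2 + 0.99^2)
uc = sqrt(0.978121 + 0.25 + 0.9801)
uc = 1.486

1.486


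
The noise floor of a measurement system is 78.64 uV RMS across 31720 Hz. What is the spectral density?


Noise spectral density = Vrms / sqrt(BW).
NSD = 78.64 / sqrt(31720)
NSD = 78.64 / 178.1011
NSD = 0.4415 uV/sqrt(Hz)

0.4415 uV/sqrt(Hz)
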